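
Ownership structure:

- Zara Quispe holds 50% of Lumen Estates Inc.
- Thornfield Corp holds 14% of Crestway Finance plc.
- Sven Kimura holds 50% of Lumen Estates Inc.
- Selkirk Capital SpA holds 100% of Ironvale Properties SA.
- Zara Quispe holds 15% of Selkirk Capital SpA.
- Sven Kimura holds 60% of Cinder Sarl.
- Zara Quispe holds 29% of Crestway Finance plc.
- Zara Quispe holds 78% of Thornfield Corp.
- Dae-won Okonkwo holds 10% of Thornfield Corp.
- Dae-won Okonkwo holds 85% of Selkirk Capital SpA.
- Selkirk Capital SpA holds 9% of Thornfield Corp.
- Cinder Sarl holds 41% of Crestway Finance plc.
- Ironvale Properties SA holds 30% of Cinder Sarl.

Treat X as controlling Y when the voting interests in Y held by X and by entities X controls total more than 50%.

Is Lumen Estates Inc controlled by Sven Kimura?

No

Sven holds 60% of Cinder, so Sven controls Cinder.
In Lumen, Sven's side holds only 50%, not > 50%.
So Sven does not control Lumen.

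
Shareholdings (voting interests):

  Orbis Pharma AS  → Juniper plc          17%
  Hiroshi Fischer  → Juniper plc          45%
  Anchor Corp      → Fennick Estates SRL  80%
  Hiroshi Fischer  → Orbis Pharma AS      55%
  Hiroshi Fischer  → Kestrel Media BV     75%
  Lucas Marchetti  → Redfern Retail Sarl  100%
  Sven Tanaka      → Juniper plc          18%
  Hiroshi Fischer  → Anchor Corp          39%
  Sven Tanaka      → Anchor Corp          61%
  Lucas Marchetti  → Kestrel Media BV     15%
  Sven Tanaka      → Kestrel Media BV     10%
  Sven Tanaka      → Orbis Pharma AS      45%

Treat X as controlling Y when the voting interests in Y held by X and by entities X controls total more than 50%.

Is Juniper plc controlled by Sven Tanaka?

No

Sven holds 61% of Anchor, so Sven controls Anchor.
Anchor holds 80% of Fennick, so Sven controls Fennick.
In Juniper, Sven's side holds only 18%, not > 50%.
So Sven does not control Juniper.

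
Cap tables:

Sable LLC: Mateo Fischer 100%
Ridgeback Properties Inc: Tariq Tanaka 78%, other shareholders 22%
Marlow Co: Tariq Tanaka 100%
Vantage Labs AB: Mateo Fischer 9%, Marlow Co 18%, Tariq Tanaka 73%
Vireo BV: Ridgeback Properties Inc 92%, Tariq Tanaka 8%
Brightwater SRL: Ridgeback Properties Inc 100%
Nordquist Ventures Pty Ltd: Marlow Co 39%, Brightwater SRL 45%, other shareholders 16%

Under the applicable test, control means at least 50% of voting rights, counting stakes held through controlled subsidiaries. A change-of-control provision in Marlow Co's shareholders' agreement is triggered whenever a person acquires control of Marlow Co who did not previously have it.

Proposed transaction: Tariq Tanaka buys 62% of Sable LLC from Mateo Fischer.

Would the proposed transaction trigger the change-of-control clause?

No

The purchase adds only to Tariq's holdings (Mateo's stake shrinks), so Tariq is the only person who could newly come to control Marlow.
Tariq holds 100% of Marlow, so Tariq controls Marlow.
So Tariq already controls Marlow before the transaction.
After the purchase, Tariq holds 62% of Sable directly, and Mateo's stake falls to 38%.
Tariq controlled Marlow already, so this is not a new person acquiring control; every other person's position is unchanged or reduced.
No new person acquires control, so the clause is not triggered.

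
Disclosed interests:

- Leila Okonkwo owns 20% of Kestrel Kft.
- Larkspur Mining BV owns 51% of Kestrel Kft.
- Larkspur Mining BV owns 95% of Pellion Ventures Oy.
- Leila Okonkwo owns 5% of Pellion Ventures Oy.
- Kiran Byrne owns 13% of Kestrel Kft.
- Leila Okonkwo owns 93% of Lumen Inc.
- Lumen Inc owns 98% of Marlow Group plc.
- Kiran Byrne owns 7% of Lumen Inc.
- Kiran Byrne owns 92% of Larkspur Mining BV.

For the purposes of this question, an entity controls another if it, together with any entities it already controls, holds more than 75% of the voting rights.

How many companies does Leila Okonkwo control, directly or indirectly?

2

Leila holds 93% of Lumen, so Leila controls Lumen.
Lumen holds 98% of Marlow, so Leila controls Marlow.
No other company's threshold is met.
Leila controls 2 companies.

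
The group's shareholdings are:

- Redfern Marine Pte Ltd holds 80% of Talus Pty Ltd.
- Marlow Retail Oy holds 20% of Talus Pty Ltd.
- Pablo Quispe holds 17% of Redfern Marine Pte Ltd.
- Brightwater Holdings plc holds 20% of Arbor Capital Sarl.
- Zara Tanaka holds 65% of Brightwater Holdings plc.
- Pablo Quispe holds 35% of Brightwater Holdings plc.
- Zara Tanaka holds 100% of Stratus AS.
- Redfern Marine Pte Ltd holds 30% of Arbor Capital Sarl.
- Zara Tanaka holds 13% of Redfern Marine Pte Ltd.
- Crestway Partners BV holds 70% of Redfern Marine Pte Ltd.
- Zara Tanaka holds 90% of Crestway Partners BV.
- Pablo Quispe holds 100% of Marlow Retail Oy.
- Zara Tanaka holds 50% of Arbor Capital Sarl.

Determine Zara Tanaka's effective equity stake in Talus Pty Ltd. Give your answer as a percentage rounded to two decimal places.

Zara reaches Talus along 2 paths.
Via Redfern: 13% × 80% = 10.4%.
Via Crestway → Redfern: 90% × 70% × 80% = 50.4%.
Total: 10.4% + 50.4% = 60.8%.
Rounded: 60.80%.

60.80%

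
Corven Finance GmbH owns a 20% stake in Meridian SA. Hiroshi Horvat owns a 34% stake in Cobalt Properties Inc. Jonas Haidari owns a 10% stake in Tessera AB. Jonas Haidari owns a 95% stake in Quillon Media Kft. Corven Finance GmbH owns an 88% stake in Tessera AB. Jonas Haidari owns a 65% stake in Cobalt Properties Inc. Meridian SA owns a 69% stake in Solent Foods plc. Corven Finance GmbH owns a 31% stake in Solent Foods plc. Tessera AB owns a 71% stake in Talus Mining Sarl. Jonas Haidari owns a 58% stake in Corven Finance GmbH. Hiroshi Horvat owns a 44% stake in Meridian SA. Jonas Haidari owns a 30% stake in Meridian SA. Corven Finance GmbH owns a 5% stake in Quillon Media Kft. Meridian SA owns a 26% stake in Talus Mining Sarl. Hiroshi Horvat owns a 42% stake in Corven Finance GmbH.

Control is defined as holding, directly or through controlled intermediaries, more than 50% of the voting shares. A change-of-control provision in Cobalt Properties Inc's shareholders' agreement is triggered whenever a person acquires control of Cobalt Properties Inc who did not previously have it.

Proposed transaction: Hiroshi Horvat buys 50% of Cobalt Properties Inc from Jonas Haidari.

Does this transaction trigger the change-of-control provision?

The purchase adds only to Hiroshi's holdings (Jonas's stake shrinks), so Hiroshi is the only person who could newly come to control Cobalt.
Hiroshi's largest direct stake is 44% in Meridian, which does not meet the threshold, so Hiroshi controls no company.
In Cobalt, Hiroshi's side holds only 34%, not > 50%.
So before the transaction, Hiroshi does not control Cobalt.
After the purchase, Hiroshi's direct stake in Cobalt rises to 34% + 50% = 84%, and Jonas's stake falls to 15%.
Hiroshi holds 84% of Cobalt, so Hiroshi controls Cobalt.
Hiroshi did not control Cobalt before and does after, so the clause is triggered.

Yes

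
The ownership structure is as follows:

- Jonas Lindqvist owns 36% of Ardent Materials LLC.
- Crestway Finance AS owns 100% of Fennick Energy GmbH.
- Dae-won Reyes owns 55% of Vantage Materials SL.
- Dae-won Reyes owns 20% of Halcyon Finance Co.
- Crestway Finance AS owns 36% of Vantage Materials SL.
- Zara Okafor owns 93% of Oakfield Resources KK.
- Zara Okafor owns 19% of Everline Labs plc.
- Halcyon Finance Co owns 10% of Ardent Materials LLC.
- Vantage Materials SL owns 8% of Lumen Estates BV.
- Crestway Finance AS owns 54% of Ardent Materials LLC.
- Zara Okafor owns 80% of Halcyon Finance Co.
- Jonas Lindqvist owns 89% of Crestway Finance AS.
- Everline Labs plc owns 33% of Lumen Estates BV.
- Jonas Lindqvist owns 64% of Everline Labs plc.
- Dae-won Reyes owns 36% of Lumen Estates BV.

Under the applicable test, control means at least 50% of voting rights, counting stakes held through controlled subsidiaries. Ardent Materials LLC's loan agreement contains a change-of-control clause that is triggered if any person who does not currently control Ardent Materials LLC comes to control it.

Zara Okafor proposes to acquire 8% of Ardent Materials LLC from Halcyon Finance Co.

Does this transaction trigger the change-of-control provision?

The purchase adds only to Zara's holdings (Halcyon's stake shrinks), so Zara is the only person who could newly come to control Ardent.
Zara holds 80% of Halcyon, so Zara controls Halcyon.
Zara holds 93% of Oakfield, so Zara controls Oakfield.
In Ardent, Zara's side holds only 10%, not ≥ 50%.
So before the transaction, Zara does not control Ardent.
After the purchase, Zara holds 8% of Ardent directly, and Halcyon's stake falls to 2%.
After the transaction, Zara's side holds 2% + 8% = 10% of Ardent, not ≥ 50%, so Zara still does not control Ardent.
No new person acquires control, so the clause is not triggered.

No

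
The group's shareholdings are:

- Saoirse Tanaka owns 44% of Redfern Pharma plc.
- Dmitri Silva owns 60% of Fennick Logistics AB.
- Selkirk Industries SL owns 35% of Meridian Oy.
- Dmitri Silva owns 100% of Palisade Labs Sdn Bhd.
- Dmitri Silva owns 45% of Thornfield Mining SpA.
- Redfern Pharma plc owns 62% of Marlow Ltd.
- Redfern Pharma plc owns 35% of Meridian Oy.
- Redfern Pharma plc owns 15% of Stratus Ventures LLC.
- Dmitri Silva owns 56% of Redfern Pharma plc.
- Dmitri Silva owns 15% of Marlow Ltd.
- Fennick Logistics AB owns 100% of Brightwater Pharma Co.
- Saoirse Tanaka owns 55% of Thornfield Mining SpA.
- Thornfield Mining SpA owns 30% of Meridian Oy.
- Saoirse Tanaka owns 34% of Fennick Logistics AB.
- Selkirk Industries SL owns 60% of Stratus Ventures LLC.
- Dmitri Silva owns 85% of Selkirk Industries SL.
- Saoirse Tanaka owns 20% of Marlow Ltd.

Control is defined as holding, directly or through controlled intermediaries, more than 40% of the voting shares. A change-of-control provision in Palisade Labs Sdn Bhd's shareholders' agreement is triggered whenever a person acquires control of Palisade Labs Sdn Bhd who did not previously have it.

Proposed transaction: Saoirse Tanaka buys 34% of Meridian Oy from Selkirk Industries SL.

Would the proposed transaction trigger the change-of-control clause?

No

The purchase adds only to Saoirse's holdings (Selkirk's stake shrinks), so Saoirse is the only person who could newly come to control Palisade.
Saoirse holds 44% of Redfern, so Saoirse controls Redfern.
Saoirse holds 55% of Thornfield, so Saoirse controls Thornfield.
Redfern and Saoirse together hold 62% + 20% = 82% of Marlow, so Saoirse controls Marlow.
Redfern and Thornfield together hold 35% + 30% = 65% of Meridian, so Saoirse controls Meridian.
Neither Saoirse nor any entity Saoirse controls holds any voting interest in Palisade.
So before the transaction, Saoirse does not control Palisade.
After the purchase, Saoirse holds 34% of Meridian directly, and Selkirk's stake falls to 1%.
Redfern and Thornfield and Saoirse together hold 35% + 30% + 34% = 99% of Meridian, so Saoirse controls Meridian.
After the transaction, neither Saoirse nor any entity Saoirse controls holds a voting interest in Palisade, so Saoirse still does not control it.
No new person acquires control, so the clause is not triggered.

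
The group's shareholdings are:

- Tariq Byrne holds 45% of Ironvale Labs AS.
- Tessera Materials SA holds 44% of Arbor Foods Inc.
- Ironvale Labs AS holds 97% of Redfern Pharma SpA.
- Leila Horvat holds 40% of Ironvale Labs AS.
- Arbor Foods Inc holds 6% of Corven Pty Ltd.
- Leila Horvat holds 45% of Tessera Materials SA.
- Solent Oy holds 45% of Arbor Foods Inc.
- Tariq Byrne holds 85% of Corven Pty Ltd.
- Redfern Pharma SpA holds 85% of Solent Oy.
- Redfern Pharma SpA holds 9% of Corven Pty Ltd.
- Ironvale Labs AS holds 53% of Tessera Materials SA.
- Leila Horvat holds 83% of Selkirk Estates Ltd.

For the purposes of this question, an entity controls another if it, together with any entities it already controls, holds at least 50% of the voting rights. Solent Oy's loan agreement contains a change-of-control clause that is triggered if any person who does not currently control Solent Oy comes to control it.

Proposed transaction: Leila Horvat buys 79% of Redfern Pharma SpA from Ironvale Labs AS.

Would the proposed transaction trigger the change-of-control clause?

Yes

The purchase adds only to Leila's holdings (Ironvale's stake shrinks), so Leila is the only person who could newly come to control Solent.
Leila holds 83% of Selkirk, so Leila controls Selkirk.
Neither Leila nor any entity Leila controls holds any voting interest in Solent.
So before the transaction, Leila does not control Solent.
After the purchase, Leila holds 79% of Redfern directly, and Ironvale's stake falls to 18%.
Leila holds 79% of Redfern, so Leila controls Redfern.
Redfern holds 85% of Solent, so Leila controls Solent.
Leila did not control Solent before and does after, so the clause is triggered.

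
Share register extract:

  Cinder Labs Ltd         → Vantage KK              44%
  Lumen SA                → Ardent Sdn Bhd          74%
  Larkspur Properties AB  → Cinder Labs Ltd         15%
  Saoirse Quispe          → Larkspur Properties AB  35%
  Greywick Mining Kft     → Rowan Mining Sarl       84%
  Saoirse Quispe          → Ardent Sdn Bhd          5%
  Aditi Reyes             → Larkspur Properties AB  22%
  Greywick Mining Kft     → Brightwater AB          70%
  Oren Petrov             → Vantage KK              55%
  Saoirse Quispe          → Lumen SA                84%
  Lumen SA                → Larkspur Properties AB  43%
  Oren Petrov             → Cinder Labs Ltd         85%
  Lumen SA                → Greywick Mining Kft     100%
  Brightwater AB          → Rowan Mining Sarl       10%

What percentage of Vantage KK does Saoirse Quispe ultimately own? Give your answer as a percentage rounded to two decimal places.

4.69%

Saoirse reaches Vantage along 2 paths.
Via Lumen → Larkspur → Cinder: 84% × 43% × 15% × 44% = 2.38392%.
Via Larkspur → Cinder: 35% × 15% × 44% = 2.31%.
Total: 2.38392% + 2.31% = 4.69392%.
Rounded: 4.69%.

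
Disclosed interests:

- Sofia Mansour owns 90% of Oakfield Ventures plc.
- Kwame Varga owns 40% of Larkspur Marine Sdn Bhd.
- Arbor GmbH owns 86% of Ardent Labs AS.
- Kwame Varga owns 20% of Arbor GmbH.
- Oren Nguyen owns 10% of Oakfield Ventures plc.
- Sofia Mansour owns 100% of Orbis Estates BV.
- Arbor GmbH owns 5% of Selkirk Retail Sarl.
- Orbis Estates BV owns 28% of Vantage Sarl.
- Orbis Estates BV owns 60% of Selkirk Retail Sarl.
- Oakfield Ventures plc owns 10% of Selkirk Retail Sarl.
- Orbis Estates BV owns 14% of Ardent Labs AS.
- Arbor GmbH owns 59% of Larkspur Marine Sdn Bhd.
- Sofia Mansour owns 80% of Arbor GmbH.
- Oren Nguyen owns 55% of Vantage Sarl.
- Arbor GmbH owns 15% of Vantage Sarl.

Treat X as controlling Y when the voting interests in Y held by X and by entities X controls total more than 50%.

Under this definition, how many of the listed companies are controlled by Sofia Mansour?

6

Sofia holds 90% of Oakfield, so Sofia controls Oakfield.
Sofia holds 80% of Arbor, so Sofia controls Arbor.
Sofia holds 100% of Orbis, so Sofia controls Orbis.
Oakfield and Orbis and Arbor together hold 10% + 60% + 5% = 75% of Selkirk, so Sofia controls Selkirk.
Orbis and Arbor together hold 14% + 86% = 100% of Ardent, so Sofia controls Ardent.
Arbor holds 59% of Larkspur, so Sofia controls Larkspur.
No other company's threshold is met.
Sofia controls 6 companies.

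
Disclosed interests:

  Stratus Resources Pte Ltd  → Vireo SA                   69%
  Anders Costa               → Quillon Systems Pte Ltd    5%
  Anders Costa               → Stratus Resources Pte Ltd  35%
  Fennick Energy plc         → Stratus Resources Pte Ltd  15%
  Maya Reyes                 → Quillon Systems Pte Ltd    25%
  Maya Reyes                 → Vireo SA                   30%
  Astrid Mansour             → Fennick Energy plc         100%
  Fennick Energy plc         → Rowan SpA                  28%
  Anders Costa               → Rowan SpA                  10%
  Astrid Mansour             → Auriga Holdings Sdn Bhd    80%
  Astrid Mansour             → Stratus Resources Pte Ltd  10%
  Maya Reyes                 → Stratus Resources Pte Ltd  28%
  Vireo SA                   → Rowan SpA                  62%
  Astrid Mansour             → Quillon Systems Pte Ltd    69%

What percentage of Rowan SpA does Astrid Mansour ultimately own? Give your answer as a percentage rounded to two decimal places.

Astrid reaches Rowan along 3 paths.
Via Fennick → Stratus → Vireo: 100% × 15% × 69% × 62% = 6.417%.
Via Stratus → Vireo: 10% × 69% × 62% = 4.278%.
Via Fennick: 100% × 28% = 28%.
Total: 6.417% + 4.278% + 28% = 38.695%.
Rounded: 38.70%.

38.70%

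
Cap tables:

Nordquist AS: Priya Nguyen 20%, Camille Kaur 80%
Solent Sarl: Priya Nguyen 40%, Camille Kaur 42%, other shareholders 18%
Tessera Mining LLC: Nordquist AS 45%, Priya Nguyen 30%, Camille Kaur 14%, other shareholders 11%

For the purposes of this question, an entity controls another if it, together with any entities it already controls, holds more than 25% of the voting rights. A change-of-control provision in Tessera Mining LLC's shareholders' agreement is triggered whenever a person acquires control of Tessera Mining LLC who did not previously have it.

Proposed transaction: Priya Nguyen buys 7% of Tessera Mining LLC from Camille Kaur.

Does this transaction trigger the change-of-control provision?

No

The purchase adds only to Priya's holdings (Camille's stake shrinks), so Priya is the only person who could newly come to control Tessera.
Priya holds 30% of Tessera, so Priya controls Tessera.
So Priya already controls Tessera before the transaction.
After the purchase, Priya's direct stake in Tessera rises to 30% + 7% = 37%, and Camille's stake falls to 7%.
Priya controlled Tessera already, so this is not a new person acquiring control; every other person's position is unchanged or reduced.
No new person acquires control, so the clause is not triggered.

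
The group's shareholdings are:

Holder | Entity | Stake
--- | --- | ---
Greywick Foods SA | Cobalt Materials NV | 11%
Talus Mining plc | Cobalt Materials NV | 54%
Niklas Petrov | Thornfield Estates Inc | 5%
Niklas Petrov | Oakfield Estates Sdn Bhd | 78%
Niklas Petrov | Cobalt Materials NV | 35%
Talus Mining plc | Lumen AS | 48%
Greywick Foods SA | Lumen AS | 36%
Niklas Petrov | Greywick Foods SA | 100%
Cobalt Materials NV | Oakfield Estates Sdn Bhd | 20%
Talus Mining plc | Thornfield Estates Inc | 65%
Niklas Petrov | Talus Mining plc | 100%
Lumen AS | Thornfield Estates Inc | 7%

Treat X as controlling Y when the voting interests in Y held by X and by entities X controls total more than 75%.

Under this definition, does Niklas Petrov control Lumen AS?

Yes

Niklas holds 100% of Talus, so Niklas controls Talus.
Niklas holds 100% of Greywick, so Niklas controls Greywick.
Talus and Greywick together hold 48% + 36% = 84% of Lumen, so Niklas controls Lumen.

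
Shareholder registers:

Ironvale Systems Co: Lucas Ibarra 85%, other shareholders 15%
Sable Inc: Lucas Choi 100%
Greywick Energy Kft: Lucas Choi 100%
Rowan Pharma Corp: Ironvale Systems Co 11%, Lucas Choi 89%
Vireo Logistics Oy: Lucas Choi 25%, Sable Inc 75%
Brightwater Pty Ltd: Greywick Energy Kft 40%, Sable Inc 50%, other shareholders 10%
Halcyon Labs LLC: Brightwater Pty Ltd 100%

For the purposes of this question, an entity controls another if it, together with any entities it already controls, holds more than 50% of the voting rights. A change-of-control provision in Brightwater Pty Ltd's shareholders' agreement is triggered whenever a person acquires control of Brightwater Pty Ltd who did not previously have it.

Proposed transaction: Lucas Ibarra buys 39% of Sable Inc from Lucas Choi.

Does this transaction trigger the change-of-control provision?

The purchase adds only to Lucas Ibarra's holdings (Lucas Choi's stake shrinks), so Lucas Ibarra is the only person who could newly come to control Brightwater.
Lucas Ibarra holds 85% of Ironvale, so Lucas Ibarra controls Ironvale.
Neither Lucas Ibarra nor any entity Lucas Ibarra controls holds any voting interest in Brightwater.
So before the transaction, Lucas Ibarra does not control Brightwater.
After the purchase, Lucas Ibarra holds 39% of Sable directly, and Lucas Choi's stake falls to 61%.
Lucas Ibarra's side now holds 39% of Sable, not > 50%, so Lucas Ibarra still does not control Sable.
After the transaction, neither Lucas Ibarra nor any entity Lucas Ibarra controls holds a voting interest in Brightwater, so Lucas Ibarra still does not control it.
No new person acquires control, so the clause is not triggered.

No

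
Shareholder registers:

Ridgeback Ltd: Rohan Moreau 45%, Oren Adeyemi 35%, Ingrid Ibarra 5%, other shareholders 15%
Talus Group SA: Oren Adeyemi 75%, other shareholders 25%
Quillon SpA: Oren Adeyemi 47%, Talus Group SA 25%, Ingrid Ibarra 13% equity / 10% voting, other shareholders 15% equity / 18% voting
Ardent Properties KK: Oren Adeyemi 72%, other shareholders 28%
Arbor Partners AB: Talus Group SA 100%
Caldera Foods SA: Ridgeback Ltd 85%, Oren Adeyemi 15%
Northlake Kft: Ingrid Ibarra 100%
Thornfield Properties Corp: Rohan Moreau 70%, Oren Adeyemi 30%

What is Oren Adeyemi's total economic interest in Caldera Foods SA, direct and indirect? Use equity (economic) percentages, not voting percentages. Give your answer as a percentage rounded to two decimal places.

Oren reaches Caldera along 2 paths.
Via Ridgeback: 35% × 85% = 29.75%.
Direct stake: 15% = 15%.
Total: 29.75% + 15% = 44.75%.

44.75%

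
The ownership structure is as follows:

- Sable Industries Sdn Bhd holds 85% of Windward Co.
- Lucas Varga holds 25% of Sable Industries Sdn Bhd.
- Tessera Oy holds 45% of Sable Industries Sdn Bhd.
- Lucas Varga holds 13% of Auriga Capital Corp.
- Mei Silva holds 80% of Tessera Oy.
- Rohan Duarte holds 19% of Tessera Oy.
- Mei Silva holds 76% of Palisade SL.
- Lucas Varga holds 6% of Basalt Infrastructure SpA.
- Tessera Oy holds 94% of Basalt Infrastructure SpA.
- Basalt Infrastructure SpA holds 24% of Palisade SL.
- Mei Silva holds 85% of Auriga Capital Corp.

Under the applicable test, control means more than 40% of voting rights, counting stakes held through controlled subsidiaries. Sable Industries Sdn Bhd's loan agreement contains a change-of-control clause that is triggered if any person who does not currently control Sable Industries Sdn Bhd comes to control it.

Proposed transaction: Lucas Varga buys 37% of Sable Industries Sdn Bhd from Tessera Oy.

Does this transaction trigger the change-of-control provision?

The purchase adds only to Lucas's holdings (Tessera's stake shrinks), so Lucas is the only person who could newly come to control Sable.
Lucas's largest direct stake is 25% in Sable, which does not meet the threshold, so Lucas controls no company.
In Sable, Lucas's side holds only 25%, not > 40%.
So before the transaction, Lucas does not control Sable.
After the purchase, Lucas's direct stake in Sable rises to 25% + 37% = 62%, and Tessera's stake falls to 8%.
Lucas holds 62% of Sable, so Lucas controls Sable.
Lucas did not control Sable before and does after, so the clause is triggered.

Yes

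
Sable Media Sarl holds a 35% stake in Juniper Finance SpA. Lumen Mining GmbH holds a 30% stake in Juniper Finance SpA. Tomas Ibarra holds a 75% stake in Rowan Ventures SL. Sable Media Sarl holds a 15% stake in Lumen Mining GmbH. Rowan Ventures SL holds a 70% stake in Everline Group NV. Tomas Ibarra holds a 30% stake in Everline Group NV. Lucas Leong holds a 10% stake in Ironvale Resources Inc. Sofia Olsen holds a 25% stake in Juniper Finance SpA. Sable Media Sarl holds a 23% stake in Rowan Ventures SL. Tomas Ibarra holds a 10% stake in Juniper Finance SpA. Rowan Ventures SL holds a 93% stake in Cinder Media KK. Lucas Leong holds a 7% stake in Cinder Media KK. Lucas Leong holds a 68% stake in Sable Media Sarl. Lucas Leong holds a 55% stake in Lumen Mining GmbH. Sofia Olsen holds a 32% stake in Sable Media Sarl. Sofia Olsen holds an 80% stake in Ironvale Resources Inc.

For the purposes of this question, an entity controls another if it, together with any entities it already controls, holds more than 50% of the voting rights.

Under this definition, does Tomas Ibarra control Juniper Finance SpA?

Tomas holds 75% of Rowan, so Tomas controls Rowan.
Rowan holds 93% of Cinder, so Tomas controls Cinder.
Rowan and Tomas together hold 70% + 30% = 100% of Everline, so Tomas controls Everline.
In Juniper, Tomas's side holds only 10%, not > 50%.
So Tomas does not control Juniper.

No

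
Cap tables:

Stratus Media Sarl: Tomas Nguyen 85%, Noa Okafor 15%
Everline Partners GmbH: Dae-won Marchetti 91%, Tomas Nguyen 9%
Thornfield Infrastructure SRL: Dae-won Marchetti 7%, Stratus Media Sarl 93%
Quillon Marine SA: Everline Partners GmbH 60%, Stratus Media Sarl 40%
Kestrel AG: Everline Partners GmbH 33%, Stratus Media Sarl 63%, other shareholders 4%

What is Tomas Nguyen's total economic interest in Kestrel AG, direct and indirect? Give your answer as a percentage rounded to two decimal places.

56.52%

Tomas reaches Kestrel along 2 paths.
Via Everline: 9% × 33% = 2.97%.
Via Stratus: 85% × 63% = 53.55%.
Total: 2.97% + 53.55% = 56.52%.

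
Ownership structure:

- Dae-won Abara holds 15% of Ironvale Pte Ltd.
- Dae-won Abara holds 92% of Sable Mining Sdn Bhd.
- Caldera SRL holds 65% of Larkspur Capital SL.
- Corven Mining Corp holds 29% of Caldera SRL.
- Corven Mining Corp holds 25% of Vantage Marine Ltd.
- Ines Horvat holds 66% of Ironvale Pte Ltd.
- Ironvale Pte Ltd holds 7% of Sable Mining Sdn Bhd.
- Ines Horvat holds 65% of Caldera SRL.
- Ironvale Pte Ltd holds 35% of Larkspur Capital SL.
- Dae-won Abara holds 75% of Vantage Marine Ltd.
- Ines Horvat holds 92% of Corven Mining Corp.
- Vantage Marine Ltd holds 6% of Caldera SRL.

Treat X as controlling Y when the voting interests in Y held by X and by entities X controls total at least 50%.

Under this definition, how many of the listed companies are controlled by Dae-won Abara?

Dae-won holds 75% of Vantage, so Dae-won controls Vantage.
Dae-won holds 92% of Sable, so Dae-won controls Sable.
No other company's threshold is met.
Dae-won controls 2 companies.

2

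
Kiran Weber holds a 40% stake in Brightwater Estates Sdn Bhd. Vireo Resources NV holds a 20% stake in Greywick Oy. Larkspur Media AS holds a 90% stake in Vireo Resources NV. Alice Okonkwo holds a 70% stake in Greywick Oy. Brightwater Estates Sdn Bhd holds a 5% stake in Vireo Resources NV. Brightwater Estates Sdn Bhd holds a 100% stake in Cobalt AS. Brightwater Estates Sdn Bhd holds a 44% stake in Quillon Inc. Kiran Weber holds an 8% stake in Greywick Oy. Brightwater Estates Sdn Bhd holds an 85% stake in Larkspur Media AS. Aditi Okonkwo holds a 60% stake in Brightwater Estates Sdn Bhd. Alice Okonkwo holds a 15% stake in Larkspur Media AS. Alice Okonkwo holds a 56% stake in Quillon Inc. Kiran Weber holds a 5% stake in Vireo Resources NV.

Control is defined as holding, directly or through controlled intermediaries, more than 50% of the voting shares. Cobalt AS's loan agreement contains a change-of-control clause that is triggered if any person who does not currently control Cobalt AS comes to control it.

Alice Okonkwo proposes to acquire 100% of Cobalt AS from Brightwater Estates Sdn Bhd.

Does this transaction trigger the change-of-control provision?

Yes

The purchase adds only to Alice's holdings (Brightwater's stake shrinks), so Alice is the only person who could newly come to control Cobalt.
Alice holds 56% of Quillon, so Alice controls Quillon.
Alice holds 70% of Greywick, so Alice controls Greywick.
Neither Alice nor any entity Alice controls holds any voting interest in Cobalt.
So before the transaction, Alice does not control Cobalt.
After the purchase, Alice holds 100% of Cobalt directly, and Brightwater's stake falls to 0%.
Alice holds 100% of Cobalt, so Alice controls Cobalt.
Alice did not control Cobalt before and does after, so the clause is triggered.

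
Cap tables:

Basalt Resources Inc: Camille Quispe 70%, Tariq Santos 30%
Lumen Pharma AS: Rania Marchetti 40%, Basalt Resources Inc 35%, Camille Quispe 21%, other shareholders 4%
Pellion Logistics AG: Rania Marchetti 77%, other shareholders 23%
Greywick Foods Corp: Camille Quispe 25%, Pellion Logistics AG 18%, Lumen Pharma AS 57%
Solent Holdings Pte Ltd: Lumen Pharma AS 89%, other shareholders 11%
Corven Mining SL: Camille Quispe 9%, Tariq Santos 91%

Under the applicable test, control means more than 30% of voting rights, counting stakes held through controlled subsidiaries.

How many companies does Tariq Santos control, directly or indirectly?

Tariq holds 91% of Corven, so Tariq controls Corven.
No other company's threshold is met.
Tariq controls 1 company.

1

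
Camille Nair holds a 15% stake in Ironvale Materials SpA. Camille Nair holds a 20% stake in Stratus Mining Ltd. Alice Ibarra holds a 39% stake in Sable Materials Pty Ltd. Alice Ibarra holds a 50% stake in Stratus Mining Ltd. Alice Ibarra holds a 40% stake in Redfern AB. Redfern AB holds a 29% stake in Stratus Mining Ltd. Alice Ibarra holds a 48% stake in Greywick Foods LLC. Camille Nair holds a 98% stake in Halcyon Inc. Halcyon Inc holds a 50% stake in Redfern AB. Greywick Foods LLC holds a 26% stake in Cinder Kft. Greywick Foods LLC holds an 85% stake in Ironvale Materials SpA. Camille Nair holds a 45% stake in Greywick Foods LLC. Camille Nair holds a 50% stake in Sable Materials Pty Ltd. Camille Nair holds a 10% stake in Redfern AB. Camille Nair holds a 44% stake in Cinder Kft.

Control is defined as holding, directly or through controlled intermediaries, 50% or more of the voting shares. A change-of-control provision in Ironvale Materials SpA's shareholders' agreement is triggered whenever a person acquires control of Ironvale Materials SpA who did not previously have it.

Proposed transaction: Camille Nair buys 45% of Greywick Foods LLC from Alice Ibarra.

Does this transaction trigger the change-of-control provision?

Yes

The purchase adds only to Camille's holdings (Alice's stake shrinks), so Camille is the only person who could newly come to control Ironvale.
Camille holds 50% of Sable, so Camille controls Sable.
Camille holds 98% of Halcyon, so Camille controls Halcyon.
Camille and Halcyon together hold 10% + 50% = 60% of Redfern, so Camille controls Redfern.
In Ironvale, Camille's side holds only 15%, not ≥ 50%.
So before the transaction, Camille does not control Ironvale.
After the purchase, Camille's direct stake in Greywick rises to 45% + 45% = 90%, and Alice's stake falls to 3%.
Camille holds 90% of Greywick, so Camille controls Greywick.
Greywick and Camille together hold 85% + 15% = 100% of Ironvale, so Camille controls Ironvale.
Camille did not control Ironvale before and does after, so the clause is triggered.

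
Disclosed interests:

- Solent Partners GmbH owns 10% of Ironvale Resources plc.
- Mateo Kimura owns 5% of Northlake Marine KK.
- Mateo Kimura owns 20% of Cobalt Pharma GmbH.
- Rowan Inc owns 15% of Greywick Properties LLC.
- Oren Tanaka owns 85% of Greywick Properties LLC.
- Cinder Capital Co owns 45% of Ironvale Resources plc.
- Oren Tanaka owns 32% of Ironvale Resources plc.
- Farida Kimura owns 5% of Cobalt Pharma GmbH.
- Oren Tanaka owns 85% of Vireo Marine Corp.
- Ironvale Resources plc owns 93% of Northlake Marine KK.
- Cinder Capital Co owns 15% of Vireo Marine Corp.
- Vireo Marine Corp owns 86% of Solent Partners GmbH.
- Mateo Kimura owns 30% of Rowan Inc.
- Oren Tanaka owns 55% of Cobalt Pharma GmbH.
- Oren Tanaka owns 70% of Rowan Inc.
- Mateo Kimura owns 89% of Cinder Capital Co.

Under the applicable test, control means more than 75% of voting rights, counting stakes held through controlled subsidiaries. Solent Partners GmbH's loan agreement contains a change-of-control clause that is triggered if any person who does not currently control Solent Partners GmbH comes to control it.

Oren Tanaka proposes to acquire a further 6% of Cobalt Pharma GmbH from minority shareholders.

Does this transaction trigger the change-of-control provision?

The purchase changes only Oren's holdings, so Oren is the only person who could newly come to control Solent.
Oren holds 85% of Vireo, so Oren controls Vireo.
Vireo holds 86% of Solent, so Oren controls Solent.
So Oren already controls Solent before the transaction.
After the purchase, Oren's direct stake in Cobalt rises to 55% + 6% = 61%.
Oren controlled Solent already, so this is not a new person acquiring control; every other person's position is unchanged or reduced.
No new person acquires control, so the clause is not triggered.

No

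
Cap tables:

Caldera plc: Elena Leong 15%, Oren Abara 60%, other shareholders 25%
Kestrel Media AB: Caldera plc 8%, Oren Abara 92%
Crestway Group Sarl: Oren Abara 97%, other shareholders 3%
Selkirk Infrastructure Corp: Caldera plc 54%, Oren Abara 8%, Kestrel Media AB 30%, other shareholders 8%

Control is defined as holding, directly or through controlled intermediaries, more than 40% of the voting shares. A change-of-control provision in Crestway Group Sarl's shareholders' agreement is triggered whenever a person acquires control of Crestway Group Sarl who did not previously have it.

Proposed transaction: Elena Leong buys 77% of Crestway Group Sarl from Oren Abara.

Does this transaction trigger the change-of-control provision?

The purchase adds only to Elena's holdings (Oren's stake shrinks), so Elena is the only person who could newly come to control Crestway.
Elena's largest direct stake is 15% in Caldera, which does not meet the threshold, so Elena controls no company.
Neither Elena nor any entity Elena controls holds any voting interest in Crestway.
So before the transaction, Elena does not control Crestway.
After the purchase, Elena holds 77% of Crestway directly, and Oren's stake falls to 20%.
Elena holds 77% of Crestway, so Elena controls Crestway.
Elena did not control Crestway before and does after, so the clause is triggered.

Yes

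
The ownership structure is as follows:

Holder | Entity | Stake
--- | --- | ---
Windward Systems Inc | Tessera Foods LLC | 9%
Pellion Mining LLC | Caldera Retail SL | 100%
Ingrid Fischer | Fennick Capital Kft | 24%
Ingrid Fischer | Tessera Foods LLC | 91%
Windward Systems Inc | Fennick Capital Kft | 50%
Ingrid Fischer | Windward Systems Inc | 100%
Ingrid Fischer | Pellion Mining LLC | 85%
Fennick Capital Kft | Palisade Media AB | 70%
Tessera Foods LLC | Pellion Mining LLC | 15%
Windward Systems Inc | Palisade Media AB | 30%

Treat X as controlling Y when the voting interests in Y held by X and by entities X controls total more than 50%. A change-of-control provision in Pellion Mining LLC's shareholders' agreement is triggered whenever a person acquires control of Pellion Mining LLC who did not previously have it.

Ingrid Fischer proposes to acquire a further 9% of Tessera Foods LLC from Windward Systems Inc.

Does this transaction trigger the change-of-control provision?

No

The purchase adds only to Ingrid's holdings (Windward's stake shrinks), so Ingrid is the only person who could newly come to control Pellion.
Ingrid holds 100% of Windward, so Ingrid controls Windward.
Ingrid and Windward together hold 91% + 9% = 100% of Tessera, so Ingrid controls Tessera.
Ingrid and Tessera together hold 85% + 15% = 100% of Pellion, so Ingrid controls Pellion.
So Ingrid already controls Pellion before the transaction.
After the purchase, Ingrid's direct stake in Tessera rises to 91% + 9% = 100%, and Windward's stake falls to 0%.
Ingrid controlled Pellion already, so this is not a new person acquiring control; every other person's position is unchanged or reduced.
No new person acquires control, so the clause is not triggered.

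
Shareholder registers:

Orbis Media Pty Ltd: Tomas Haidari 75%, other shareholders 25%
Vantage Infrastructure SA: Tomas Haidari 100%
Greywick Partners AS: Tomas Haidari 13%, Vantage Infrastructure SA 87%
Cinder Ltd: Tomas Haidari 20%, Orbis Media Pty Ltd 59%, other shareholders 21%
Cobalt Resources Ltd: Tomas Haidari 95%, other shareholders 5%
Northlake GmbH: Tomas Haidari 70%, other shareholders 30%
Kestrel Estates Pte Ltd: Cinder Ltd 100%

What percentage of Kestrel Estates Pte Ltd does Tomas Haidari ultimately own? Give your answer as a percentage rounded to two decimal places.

64.25%

Tomas reaches Kestrel along 2 paths.
Via Cinder: 20% × 100% = 20%.
Via Orbis → Cinder: 75% × 59% × 100% = 44.25%.
Total: 20% + 44.25% = 64.25%.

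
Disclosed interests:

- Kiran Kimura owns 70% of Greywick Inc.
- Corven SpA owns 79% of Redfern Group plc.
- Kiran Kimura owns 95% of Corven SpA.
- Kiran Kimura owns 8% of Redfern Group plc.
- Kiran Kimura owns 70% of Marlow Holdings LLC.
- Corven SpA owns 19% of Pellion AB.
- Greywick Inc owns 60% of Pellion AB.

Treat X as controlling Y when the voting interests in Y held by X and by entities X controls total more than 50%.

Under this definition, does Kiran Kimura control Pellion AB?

Kiran holds 70% of Greywick, so Kiran controls Greywick.
Kiran holds 95% of Corven, so Kiran controls Corven.
Greywick and Corven together hold 60% + 19% = 79% of Pellion, so Kiran controls Pellion.

Yes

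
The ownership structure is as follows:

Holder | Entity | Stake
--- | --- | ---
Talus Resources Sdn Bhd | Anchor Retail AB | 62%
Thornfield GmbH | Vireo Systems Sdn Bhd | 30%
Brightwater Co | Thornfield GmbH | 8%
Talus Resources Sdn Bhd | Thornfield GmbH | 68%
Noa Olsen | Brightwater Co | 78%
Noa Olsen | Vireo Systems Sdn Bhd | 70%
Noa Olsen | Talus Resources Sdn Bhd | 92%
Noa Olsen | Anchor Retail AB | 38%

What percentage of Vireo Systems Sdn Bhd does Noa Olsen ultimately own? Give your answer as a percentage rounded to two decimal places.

90.64%

Noa reaches Vireo along 3 paths.
Via Talus → Thornfield: 92% × 68% × 30% = 18.768%.
Via Brightwater → Thornfield: 78% × 8% × 30% = 1.872%.
Direct stake: 70% = 70%.
Total: 18.768% + 1.872% + 70% = 90.64%.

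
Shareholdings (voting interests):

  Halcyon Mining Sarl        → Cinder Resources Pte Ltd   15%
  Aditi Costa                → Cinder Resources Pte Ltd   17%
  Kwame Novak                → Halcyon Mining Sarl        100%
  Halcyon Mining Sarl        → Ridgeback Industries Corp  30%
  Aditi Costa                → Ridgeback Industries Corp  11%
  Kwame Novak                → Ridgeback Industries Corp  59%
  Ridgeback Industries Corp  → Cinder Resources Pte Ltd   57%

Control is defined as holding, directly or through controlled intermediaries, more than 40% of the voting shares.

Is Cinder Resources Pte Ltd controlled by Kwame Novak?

Kwame holds 100% of Halcyon, so Kwame controls Halcyon.
Halcyon and Kwame together hold 30% + 59% = 89% of Ridgeback, so Kwame controls Ridgeback.
Halcyon and Ridgeback together hold 15% + 57% = 72% of Cinder, so Kwame controls Cinder.

Yes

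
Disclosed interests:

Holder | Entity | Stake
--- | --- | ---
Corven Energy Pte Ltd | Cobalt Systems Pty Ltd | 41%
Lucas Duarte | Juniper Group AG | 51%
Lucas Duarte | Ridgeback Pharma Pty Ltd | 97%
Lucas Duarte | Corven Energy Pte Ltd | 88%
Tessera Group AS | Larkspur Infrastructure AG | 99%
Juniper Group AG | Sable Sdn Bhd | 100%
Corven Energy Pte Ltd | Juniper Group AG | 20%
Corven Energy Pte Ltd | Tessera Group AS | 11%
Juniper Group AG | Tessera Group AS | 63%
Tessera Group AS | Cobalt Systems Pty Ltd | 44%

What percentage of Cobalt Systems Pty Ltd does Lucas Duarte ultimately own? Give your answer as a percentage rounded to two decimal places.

59.36%

Lucas reaches Cobalt along 4 paths.
Via Juniper → Tessera: 51% × 63% × 44% = 14.1372%.
Via Corven → Juniper → Tessera: 88% × 20% × 63% × 44% = 4.87872%.
Via Corven → Tessera: 88% × 11% × 44% = 4.2592%.
Via Corven: 88% × 41% = 36.08%.
Total: 14.1372% + 4.87872% + 4.2592% + 36.08% = 59.35512%.
Rounded: 59.36%.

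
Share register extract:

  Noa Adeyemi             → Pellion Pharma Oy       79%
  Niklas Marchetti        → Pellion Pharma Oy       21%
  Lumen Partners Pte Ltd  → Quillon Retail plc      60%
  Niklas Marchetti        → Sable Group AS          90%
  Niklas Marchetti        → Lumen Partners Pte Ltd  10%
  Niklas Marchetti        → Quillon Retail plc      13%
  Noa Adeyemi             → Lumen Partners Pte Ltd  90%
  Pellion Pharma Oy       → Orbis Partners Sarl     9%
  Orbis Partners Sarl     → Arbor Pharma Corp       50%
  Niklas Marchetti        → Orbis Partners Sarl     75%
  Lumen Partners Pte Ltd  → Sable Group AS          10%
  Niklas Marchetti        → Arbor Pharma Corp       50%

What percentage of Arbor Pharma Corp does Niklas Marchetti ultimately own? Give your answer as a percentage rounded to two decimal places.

Niklas reaches Arbor along 3 paths.
Direct stake: 50% = 50%.
Via Orbis: 75% × 50% = 37.5%.
Via Pellion → Orbis: 21% × 9% × 50% = 0.945%.
Total: 50% + 37.5% + 0.945% = 88.445%.
Rounded: 88.45%.

88.45%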